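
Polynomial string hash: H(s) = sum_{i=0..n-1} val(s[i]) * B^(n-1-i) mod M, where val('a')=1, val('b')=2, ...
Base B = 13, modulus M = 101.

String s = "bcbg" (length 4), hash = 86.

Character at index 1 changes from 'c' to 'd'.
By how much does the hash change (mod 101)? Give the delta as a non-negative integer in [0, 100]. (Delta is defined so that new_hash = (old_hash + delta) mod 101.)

Answer: 68

Derivation:
Delta formula: (val(new) - val(old)) * B^(n-1-k) mod M
  val('d') - val('c') = 4 - 3 = 1
  B^(n-1-k) = 13^2 mod 101 = 68
  Delta = 1 * 68 mod 101 = 68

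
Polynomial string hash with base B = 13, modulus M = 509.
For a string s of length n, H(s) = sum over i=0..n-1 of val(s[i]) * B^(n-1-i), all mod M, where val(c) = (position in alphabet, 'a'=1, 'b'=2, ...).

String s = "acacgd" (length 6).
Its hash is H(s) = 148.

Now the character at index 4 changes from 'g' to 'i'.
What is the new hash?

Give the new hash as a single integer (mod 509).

val('g') = 7, val('i') = 9
Position k = 4, exponent = n-1-k = 1
B^1 mod M = 13^1 mod 509 = 13
Delta = (9 - 7) * 13 mod 509 = 26
New hash = (148 + 26) mod 509 = 174

Answer: 174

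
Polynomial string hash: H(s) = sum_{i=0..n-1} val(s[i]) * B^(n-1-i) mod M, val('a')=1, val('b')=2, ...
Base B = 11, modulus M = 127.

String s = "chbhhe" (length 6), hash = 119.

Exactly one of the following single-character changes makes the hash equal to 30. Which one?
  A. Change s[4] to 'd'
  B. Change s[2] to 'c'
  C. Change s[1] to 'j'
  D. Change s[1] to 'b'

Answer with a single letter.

Answer: D

Derivation:
Option A: s[4]='h'->'d', delta=(4-8)*11^1 mod 127 = 83, hash=119+83 mod 127 = 75
Option B: s[2]='b'->'c', delta=(3-2)*11^3 mod 127 = 61, hash=119+61 mod 127 = 53
Option C: s[1]='h'->'j', delta=(10-8)*11^4 mod 127 = 72, hash=119+72 mod 127 = 64
Option D: s[1]='h'->'b', delta=(2-8)*11^4 mod 127 = 38, hash=119+38 mod 127 = 30 <-- target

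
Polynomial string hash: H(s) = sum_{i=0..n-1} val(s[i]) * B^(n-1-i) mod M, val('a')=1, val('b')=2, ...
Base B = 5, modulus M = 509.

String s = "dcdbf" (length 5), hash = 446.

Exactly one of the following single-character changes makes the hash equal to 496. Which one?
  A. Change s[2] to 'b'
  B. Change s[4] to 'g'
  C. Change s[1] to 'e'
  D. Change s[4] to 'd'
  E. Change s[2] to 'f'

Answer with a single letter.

Answer: E

Derivation:
Option A: s[2]='d'->'b', delta=(2-4)*5^2 mod 509 = 459, hash=446+459 mod 509 = 396
Option B: s[4]='f'->'g', delta=(7-6)*5^0 mod 509 = 1, hash=446+1 mod 509 = 447
Option C: s[1]='c'->'e', delta=(5-3)*5^3 mod 509 = 250, hash=446+250 mod 509 = 187
Option D: s[4]='f'->'d', delta=(4-6)*5^0 mod 509 = 507, hash=446+507 mod 509 = 444
Option E: s[2]='d'->'f', delta=(6-4)*5^2 mod 509 = 50, hash=446+50 mod 509 = 496 <-- target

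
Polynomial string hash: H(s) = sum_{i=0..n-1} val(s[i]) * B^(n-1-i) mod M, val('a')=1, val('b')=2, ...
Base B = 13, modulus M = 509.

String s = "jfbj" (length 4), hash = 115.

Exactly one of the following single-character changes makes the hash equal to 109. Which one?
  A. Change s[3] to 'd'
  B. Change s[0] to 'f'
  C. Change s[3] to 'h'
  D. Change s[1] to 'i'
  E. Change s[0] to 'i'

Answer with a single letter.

Option A: s[3]='j'->'d', delta=(4-10)*13^0 mod 509 = 503, hash=115+503 mod 509 = 109 <-- target
Option B: s[0]='j'->'f', delta=(6-10)*13^3 mod 509 = 374, hash=115+374 mod 509 = 489
Option C: s[3]='j'->'h', delta=(8-10)*13^0 mod 509 = 507, hash=115+507 mod 509 = 113
Option D: s[1]='f'->'i', delta=(9-6)*13^2 mod 509 = 507, hash=115+507 mod 509 = 113
Option E: s[0]='j'->'i', delta=(9-10)*13^3 mod 509 = 348, hash=115+348 mod 509 = 463

Answer: A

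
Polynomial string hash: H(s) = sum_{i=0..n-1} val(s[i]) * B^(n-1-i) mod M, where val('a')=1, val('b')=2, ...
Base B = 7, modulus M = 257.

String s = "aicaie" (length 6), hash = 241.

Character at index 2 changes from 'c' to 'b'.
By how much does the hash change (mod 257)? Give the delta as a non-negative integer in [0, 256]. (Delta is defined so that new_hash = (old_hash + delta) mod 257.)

Answer: 171

Derivation:
Delta formula: (val(new) - val(old)) * B^(n-1-k) mod M
  val('b') - val('c') = 2 - 3 = -1
  B^(n-1-k) = 7^3 mod 257 = 86
  Delta = -1 * 86 mod 257 = 171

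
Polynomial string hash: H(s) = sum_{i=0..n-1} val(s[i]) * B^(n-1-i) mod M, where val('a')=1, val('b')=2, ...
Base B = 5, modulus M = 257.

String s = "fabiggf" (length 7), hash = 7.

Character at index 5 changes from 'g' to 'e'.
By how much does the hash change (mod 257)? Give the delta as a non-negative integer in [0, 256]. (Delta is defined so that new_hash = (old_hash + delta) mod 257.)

Answer: 247

Derivation:
Delta formula: (val(new) - val(old)) * B^(n-1-k) mod M
  val('e') - val('g') = 5 - 7 = -2
  B^(n-1-k) = 5^1 mod 257 = 5
  Delta = -2 * 5 mod 257 = 247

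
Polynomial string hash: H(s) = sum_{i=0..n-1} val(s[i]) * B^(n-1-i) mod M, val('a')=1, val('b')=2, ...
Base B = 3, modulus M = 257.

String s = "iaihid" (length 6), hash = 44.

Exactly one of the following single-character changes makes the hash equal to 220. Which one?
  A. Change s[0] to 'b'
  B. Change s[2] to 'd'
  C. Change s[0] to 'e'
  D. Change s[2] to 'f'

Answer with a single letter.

Answer: D

Derivation:
Option A: s[0]='i'->'b', delta=(2-9)*3^5 mod 257 = 98, hash=44+98 mod 257 = 142
Option B: s[2]='i'->'d', delta=(4-9)*3^3 mod 257 = 122, hash=44+122 mod 257 = 166
Option C: s[0]='i'->'e', delta=(5-9)*3^5 mod 257 = 56, hash=44+56 mod 257 = 100
Option D: s[2]='i'->'f', delta=(6-9)*3^3 mod 257 = 176, hash=44+176 mod 257 = 220 <-- target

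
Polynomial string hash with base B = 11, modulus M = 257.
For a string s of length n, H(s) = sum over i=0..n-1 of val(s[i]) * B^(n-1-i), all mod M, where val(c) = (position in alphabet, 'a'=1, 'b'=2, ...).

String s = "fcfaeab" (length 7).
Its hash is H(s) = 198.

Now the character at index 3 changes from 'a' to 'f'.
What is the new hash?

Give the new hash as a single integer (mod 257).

val('a') = 1, val('f') = 6
Position k = 3, exponent = n-1-k = 3
B^3 mod M = 11^3 mod 257 = 46
Delta = (6 - 1) * 46 mod 257 = 230
New hash = (198 + 230) mod 257 = 171

Answer: 171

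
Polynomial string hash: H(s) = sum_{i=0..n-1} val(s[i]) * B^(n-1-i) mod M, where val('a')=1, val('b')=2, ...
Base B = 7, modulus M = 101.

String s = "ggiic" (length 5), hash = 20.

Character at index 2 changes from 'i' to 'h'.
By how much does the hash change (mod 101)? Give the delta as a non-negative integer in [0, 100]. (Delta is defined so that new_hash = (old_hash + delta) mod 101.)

Answer: 52

Derivation:
Delta formula: (val(new) - val(old)) * B^(n-1-k) mod M
  val('h') - val('i') = 8 - 9 = -1
  B^(n-1-k) = 7^2 mod 101 = 49
  Delta = -1 * 49 mod 101 = 52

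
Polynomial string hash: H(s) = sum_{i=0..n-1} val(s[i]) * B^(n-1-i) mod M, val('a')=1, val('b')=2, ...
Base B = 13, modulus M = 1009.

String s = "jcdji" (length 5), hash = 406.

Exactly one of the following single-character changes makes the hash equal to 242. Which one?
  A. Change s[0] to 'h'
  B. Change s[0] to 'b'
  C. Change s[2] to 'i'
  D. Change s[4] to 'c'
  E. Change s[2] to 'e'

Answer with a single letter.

Option A: s[0]='j'->'h', delta=(8-10)*13^4 mod 1009 = 391, hash=406+391 mod 1009 = 797
Option B: s[0]='j'->'b', delta=(2-10)*13^4 mod 1009 = 555, hash=406+555 mod 1009 = 961
Option C: s[2]='d'->'i', delta=(9-4)*13^2 mod 1009 = 845, hash=406+845 mod 1009 = 242 <-- target
Option D: s[4]='i'->'c', delta=(3-9)*13^0 mod 1009 = 1003, hash=406+1003 mod 1009 = 400
Option E: s[2]='d'->'e', delta=(5-4)*13^2 mod 1009 = 169, hash=406+169 mod 1009 = 575

Answer: C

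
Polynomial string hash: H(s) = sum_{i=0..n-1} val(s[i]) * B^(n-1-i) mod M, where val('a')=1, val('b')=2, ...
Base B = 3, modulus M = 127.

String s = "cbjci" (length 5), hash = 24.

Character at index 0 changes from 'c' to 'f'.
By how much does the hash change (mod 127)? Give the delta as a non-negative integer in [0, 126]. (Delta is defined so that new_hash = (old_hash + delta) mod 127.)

Answer: 116

Derivation:
Delta formula: (val(new) - val(old)) * B^(n-1-k) mod M
  val('f') - val('c') = 6 - 3 = 3
  B^(n-1-k) = 3^4 mod 127 = 81
  Delta = 3 * 81 mod 127 = 116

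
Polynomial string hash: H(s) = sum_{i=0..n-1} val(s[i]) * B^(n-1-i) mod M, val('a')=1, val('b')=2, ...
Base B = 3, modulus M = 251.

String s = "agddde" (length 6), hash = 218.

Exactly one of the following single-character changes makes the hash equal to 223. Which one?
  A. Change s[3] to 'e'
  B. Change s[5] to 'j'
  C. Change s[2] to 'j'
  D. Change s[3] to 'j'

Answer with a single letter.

Option A: s[3]='d'->'e', delta=(5-4)*3^2 mod 251 = 9, hash=218+9 mod 251 = 227
Option B: s[5]='e'->'j', delta=(10-5)*3^0 mod 251 = 5, hash=218+5 mod 251 = 223 <-- target
Option C: s[2]='d'->'j', delta=(10-4)*3^3 mod 251 = 162, hash=218+162 mod 251 = 129
Option D: s[3]='d'->'j', delta=(10-4)*3^2 mod 251 = 54, hash=218+54 mod 251 = 21

Answer: B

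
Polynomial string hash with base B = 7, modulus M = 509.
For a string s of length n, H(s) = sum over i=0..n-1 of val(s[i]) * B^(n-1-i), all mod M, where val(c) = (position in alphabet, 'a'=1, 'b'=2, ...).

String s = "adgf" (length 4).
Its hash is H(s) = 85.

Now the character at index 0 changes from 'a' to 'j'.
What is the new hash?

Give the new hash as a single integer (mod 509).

Answer: 118

Derivation:
val('a') = 1, val('j') = 10
Position k = 0, exponent = n-1-k = 3
B^3 mod M = 7^3 mod 509 = 343
Delta = (10 - 1) * 343 mod 509 = 33
New hash = (85 + 33) mod 509 = 118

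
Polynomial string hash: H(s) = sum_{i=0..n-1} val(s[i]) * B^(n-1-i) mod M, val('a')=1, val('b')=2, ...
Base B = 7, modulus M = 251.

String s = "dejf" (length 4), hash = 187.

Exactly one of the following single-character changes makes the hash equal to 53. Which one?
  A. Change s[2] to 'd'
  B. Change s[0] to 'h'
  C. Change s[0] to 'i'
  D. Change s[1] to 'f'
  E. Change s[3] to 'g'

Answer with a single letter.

Option A: s[2]='j'->'d', delta=(4-10)*7^1 mod 251 = 209, hash=187+209 mod 251 = 145
Option B: s[0]='d'->'h', delta=(8-4)*7^3 mod 251 = 117, hash=187+117 mod 251 = 53 <-- target
Option C: s[0]='d'->'i', delta=(9-4)*7^3 mod 251 = 209, hash=187+209 mod 251 = 145
Option D: s[1]='e'->'f', delta=(6-5)*7^2 mod 251 = 49, hash=187+49 mod 251 = 236
Option E: s[3]='f'->'g', delta=(7-6)*7^0 mod 251 = 1, hash=187+1 mod 251 = 188

Answer: B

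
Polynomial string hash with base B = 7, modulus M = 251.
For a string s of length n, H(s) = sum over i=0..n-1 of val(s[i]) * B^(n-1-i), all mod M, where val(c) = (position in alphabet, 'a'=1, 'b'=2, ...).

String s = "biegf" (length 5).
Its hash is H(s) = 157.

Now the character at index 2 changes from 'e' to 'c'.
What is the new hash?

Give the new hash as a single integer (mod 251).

val('e') = 5, val('c') = 3
Position k = 2, exponent = n-1-k = 2
B^2 mod M = 7^2 mod 251 = 49
Delta = (3 - 5) * 49 mod 251 = 153
New hash = (157 + 153) mod 251 = 59

Answer: 59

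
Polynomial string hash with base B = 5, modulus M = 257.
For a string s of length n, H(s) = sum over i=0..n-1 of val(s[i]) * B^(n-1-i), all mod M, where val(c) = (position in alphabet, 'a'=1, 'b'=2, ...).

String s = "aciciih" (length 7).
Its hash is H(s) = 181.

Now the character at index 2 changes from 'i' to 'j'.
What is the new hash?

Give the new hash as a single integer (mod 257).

Answer: 35

Derivation:
val('i') = 9, val('j') = 10
Position k = 2, exponent = n-1-k = 4
B^4 mod M = 5^4 mod 257 = 111
Delta = (10 - 9) * 111 mod 257 = 111
New hash = (181 + 111) mod 257 = 35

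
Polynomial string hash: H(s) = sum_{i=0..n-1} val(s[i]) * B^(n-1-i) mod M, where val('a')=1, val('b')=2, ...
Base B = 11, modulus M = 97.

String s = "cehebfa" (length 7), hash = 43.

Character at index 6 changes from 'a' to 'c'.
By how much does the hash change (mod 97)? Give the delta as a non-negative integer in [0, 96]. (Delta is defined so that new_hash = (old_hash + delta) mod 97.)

Delta formula: (val(new) - val(old)) * B^(n-1-k) mod M
  val('c') - val('a') = 3 - 1 = 2
  B^(n-1-k) = 11^0 mod 97 = 1
  Delta = 2 * 1 mod 97 = 2

Answer: 2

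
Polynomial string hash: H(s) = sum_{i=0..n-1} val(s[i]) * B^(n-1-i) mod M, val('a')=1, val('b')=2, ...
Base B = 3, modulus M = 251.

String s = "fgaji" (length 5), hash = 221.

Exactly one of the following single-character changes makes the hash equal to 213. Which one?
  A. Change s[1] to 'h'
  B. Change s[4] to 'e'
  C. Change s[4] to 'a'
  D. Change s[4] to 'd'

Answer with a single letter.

Option A: s[1]='g'->'h', delta=(8-7)*3^3 mod 251 = 27, hash=221+27 mod 251 = 248
Option B: s[4]='i'->'e', delta=(5-9)*3^0 mod 251 = 247, hash=221+247 mod 251 = 217
Option C: s[4]='i'->'a', delta=(1-9)*3^0 mod 251 = 243, hash=221+243 mod 251 = 213 <-- target
Option D: s[4]='i'->'d', delta=(4-9)*3^0 mod 251 = 246, hash=221+246 mod 251 = 216

Answer: C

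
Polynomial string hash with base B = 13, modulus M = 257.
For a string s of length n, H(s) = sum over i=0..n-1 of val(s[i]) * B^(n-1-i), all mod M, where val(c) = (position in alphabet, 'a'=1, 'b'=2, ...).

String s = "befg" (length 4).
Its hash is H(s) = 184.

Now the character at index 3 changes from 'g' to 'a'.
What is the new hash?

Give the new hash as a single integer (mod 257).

Answer: 178

Derivation:
val('g') = 7, val('a') = 1
Position k = 3, exponent = n-1-k = 0
B^0 mod M = 13^0 mod 257 = 1
Delta = (1 - 7) * 1 mod 257 = 251
New hash = (184 + 251) mod 257 = 178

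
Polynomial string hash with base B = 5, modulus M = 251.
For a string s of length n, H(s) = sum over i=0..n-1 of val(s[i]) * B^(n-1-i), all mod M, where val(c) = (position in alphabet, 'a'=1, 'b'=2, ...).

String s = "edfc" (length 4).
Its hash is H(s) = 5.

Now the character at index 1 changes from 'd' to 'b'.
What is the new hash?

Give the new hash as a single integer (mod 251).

Answer: 206

Derivation:
val('d') = 4, val('b') = 2
Position k = 1, exponent = n-1-k = 2
B^2 mod M = 5^2 mod 251 = 25
Delta = (2 - 4) * 25 mod 251 = 201
New hash = (5 + 201) mod 251 = 206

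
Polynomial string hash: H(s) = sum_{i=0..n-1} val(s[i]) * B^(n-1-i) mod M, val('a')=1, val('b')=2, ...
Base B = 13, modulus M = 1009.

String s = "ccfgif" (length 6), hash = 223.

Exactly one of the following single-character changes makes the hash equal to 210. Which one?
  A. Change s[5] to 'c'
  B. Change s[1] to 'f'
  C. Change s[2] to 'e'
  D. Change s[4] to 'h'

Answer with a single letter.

Answer: D

Derivation:
Option A: s[5]='f'->'c', delta=(3-6)*13^0 mod 1009 = 1006, hash=223+1006 mod 1009 = 220
Option B: s[1]='c'->'f', delta=(6-3)*13^4 mod 1009 = 927, hash=223+927 mod 1009 = 141
Option C: s[2]='f'->'e', delta=(5-6)*13^3 mod 1009 = 830, hash=223+830 mod 1009 = 44
Option D: s[4]='i'->'h', delta=(8-9)*13^1 mod 1009 = 996, hash=223+996 mod 1009 = 210 <-- target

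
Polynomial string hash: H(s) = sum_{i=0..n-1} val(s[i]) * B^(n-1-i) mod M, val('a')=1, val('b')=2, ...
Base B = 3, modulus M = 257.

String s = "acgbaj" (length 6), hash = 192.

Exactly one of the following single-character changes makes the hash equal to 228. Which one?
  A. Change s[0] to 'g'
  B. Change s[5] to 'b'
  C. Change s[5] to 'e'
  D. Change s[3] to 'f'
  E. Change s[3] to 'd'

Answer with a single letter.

Option A: s[0]='a'->'g', delta=(7-1)*3^5 mod 257 = 173, hash=192+173 mod 257 = 108
Option B: s[5]='j'->'b', delta=(2-10)*3^0 mod 257 = 249, hash=192+249 mod 257 = 184
Option C: s[5]='j'->'e', delta=(5-10)*3^0 mod 257 = 252, hash=192+252 mod 257 = 187
Option D: s[3]='b'->'f', delta=(6-2)*3^2 mod 257 = 36, hash=192+36 mod 257 = 228 <-- target
Option E: s[3]='b'->'d', delta=(4-2)*3^2 mod 257 = 18, hash=192+18 mod 257 = 210

Answer: D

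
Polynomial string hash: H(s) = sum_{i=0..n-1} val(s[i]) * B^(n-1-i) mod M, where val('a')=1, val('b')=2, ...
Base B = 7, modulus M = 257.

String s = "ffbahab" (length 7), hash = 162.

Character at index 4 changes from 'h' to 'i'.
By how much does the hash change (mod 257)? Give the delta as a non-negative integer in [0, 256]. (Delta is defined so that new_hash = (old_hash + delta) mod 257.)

Answer: 49

Derivation:
Delta formula: (val(new) - val(old)) * B^(n-1-k) mod M
  val('i') - val('h') = 9 - 8 = 1
  B^(n-1-k) = 7^2 mod 257 = 49
  Delta = 1 * 49 mod 257 = 49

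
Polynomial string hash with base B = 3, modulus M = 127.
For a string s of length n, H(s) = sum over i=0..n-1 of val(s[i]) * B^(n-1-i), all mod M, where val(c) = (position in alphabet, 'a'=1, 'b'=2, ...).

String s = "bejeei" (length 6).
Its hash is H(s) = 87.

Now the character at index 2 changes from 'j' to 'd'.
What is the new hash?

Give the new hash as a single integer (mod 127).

Answer: 52

Derivation:
val('j') = 10, val('d') = 4
Position k = 2, exponent = n-1-k = 3
B^3 mod M = 3^3 mod 127 = 27
Delta = (4 - 10) * 27 mod 127 = 92
New hash = (87 + 92) mod 127 = 52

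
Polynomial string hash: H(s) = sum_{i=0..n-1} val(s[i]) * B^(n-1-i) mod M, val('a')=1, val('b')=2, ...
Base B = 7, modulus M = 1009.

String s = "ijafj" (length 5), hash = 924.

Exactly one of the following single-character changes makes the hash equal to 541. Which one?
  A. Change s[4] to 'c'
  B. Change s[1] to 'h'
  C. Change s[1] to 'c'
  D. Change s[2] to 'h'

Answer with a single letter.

Option A: s[4]='j'->'c', delta=(3-10)*7^0 mod 1009 = 1002, hash=924+1002 mod 1009 = 917
Option B: s[1]='j'->'h', delta=(8-10)*7^3 mod 1009 = 323, hash=924+323 mod 1009 = 238
Option C: s[1]='j'->'c', delta=(3-10)*7^3 mod 1009 = 626, hash=924+626 mod 1009 = 541 <-- target
Option D: s[2]='a'->'h', delta=(8-1)*7^2 mod 1009 = 343, hash=924+343 mod 1009 = 258

Answer: C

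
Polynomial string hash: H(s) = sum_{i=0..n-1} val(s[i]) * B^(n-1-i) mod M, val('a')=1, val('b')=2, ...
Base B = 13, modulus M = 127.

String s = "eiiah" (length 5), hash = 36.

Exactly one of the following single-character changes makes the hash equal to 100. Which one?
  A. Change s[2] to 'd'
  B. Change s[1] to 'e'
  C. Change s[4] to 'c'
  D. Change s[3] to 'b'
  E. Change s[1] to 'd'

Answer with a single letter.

Option A: s[2]='i'->'d', delta=(4-9)*13^2 mod 127 = 44, hash=36+44 mod 127 = 80
Option B: s[1]='i'->'e', delta=(5-9)*13^3 mod 127 = 102, hash=36+102 mod 127 = 11
Option C: s[4]='h'->'c', delta=(3-8)*13^0 mod 127 = 122, hash=36+122 mod 127 = 31
Option D: s[3]='a'->'b', delta=(2-1)*13^1 mod 127 = 13, hash=36+13 mod 127 = 49
Option E: s[1]='i'->'d', delta=(4-9)*13^3 mod 127 = 64, hash=36+64 mod 127 = 100 <-- target

Answer: E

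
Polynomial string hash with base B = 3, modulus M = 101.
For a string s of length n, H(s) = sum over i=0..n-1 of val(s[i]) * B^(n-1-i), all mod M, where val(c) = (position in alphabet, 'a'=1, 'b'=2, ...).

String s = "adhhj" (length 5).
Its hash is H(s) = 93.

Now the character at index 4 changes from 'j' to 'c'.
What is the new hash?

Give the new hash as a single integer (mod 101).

val('j') = 10, val('c') = 3
Position k = 4, exponent = n-1-k = 0
B^0 mod M = 3^0 mod 101 = 1
Delta = (3 - 10) * 1 mod 101 = 94
New hash = (93 + 94) mod 101 = 86

Answer: 86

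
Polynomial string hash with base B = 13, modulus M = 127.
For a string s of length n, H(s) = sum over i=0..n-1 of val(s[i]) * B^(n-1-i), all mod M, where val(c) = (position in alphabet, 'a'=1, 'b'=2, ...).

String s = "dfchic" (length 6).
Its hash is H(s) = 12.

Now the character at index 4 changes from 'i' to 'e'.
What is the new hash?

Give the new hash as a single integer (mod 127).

val('i') = 9, val('e') = 5
Position k = 4, exponent = n-1-k = 1
B^1 mod M = 13^1 mod 127 = 13
Delta = (5 - 9) * 13 mod 127 = 75
New hash = (12 + 75) mod 127 = 87

Answer: 87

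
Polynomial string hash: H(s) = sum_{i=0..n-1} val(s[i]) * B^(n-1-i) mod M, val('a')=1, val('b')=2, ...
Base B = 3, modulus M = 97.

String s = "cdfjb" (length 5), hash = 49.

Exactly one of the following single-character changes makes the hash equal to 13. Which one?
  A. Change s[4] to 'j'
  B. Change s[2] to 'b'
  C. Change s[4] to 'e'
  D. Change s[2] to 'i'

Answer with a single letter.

Option A: s[4]='b'->'j', delta=(10-2)*3^0 mod 97 = 8, hash=49+8 mod 97 = 57
Option B: s[2]='f'->'b', delta=(2-6)*3^2 mod 97 = 61, hash=49+61 mod 97 = 13 <-- target
Option C: s[4]='b'->'e', delta=(5-2)*3^0 mod 97 = 3, hash=49+3 mod 97 = 52
Option D: s[2]='f'->'i', delta=(9-6)*3^2 mod 97 = 27, hash=49+27 mod 97 = 76

Answer: B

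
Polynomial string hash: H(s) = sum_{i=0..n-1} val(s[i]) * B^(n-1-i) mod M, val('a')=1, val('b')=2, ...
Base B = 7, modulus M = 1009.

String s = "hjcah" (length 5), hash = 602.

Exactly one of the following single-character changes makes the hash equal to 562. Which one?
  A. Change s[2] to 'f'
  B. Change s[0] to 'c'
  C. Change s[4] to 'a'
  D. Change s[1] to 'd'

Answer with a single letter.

Answer: D

Derivation:
Option A: s[2]='c'->'f', delta=(6-3)*7^2 mod 1009 = 147, hash=602+147 mod 1009 = 749
Option B: s[0]='h'->'c', delta=(3-8)*7^4 mod 1009 = 103, hash=602+103 mod 1009 = 705
Option C: s[4]='h'->'a', delta=(1-8)*7^0 mod 1009 = 1002, hash=602+1002 mod 1009 = 595
Option D: s[1]='j'->'d', delta=(4-10)*7^3 mod 1009 = 969, hash=602+969 mod 1009 = 562 <-- target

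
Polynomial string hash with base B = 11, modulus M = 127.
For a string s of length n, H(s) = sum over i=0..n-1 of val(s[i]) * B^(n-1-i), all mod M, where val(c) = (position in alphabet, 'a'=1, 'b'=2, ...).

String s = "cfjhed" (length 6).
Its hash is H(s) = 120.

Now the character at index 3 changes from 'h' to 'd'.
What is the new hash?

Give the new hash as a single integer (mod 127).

val('h') = 8, val('d') = 4
Position k = 3, exponent = n-1-k = 2
B^2 mod M = 11^2 mod 127 = 121
Delta = (4 - 8) * 121 mod 127 = 24
New hash = (120 + 24) mod 127 = 17

Answer: 17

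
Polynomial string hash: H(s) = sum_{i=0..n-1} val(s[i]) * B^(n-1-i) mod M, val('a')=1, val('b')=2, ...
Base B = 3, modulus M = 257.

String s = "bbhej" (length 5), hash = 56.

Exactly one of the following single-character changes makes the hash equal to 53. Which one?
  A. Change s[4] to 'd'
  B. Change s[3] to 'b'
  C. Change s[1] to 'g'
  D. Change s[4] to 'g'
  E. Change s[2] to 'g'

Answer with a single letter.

Answer: D

Derivation:
Option A: s[4]='j'->'d', delta=(4-10)*3^0 mod 257 = 251, hash=56+251 mod 257 = 50
Option B: s[3]='e'->'b', delta=(2-5)*3^1 mod 257 = 248, hash=56+248 mod 257 = 47
Option C: s[1]='b'->'g', delta=(7-2)*3^3 mod 257 = 135, hash=56+135 mod 257 = 191
Option D: s[4]='j'->'g', delta=(7-10)*3^0 mod 257 = 254, hash=56+254 mod 257 = 53 <-- target
Option E: s[2]='h'->'g', delta=(7-8)*3^2 mod 257 = 248, hash=56+248 mod 257 = 47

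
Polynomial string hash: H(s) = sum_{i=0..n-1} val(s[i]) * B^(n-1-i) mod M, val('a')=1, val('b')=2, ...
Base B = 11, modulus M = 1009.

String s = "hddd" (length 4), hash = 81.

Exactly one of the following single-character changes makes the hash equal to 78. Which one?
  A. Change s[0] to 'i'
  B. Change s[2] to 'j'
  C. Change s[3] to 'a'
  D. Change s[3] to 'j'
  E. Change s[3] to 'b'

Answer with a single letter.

Answer: C

Derivation:
Option A: s[0]='h'->'i', delta=(9-8)*11^3 mod 1009 = 322, hash=81+322 mod 1009 = 403
Option B: s[2]='d'->'j', delta=(10-4)*11^1 mod 1009 = 66, hash=81+66 mod 1009 = 147
Option C: s[3]='d'->'a', delta=(1-4)*11^0 mod 1009 = 1006, hash=81+1006 mod 1009 = 78 <-- target
Option D: s[3]='d'->'j', delta=(10-4)*11^0 mod 1009 = 6, hash=81+6 mod 1009 = 87
Option E: s[3]='d'->'b', delta=(2-4)*11^0 mod 1009 = 1007, hash=81+1007 mod 1009 = 79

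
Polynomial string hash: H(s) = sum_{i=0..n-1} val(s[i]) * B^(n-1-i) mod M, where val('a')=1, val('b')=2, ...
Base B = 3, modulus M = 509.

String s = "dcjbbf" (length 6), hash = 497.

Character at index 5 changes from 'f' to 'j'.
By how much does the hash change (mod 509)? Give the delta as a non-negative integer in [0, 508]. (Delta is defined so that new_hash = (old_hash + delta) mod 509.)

Answer: 4

Derivation:
Delta formula: (val(new) - val(old)) * B^(n-1-k) mod M
  val('j') - val('f') = 10 - 6 = 4
  B^(n-1-k) = 3^0 mod 509 = 1
  Delta = 4 * 1 mod 509 = 4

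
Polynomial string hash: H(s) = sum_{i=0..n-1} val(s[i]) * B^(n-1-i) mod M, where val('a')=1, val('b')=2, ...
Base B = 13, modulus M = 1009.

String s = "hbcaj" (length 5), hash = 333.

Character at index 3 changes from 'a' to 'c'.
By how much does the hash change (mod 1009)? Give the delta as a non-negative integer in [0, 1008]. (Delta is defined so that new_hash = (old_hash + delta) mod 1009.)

Delta formula: (val(new) - val(old)) * B^(n-1-k) mod M
  val('c') - val('a') = 3 - 1 = 2
  B^(n-1-k) = 13^1 mod 1009 = 13
  Delta = 2 * 13 mod 1009 = 26

Answer: 26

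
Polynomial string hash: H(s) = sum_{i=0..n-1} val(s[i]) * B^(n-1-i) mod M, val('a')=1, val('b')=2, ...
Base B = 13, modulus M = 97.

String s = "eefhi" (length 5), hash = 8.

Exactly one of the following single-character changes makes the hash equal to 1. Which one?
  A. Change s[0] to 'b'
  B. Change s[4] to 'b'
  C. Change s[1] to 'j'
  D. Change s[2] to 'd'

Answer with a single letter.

Option A: s[0]='e'->'b', delta=(2-5)*13^4 mod 97 = 65, hash=8+65 mod 97 = 73
Option B: s[4]='i'->'b', delta=(2-9)*13^0 mod 97 = 90, hash=8+90 mod 97 = 1 <-- target
Option C: s[1]='e'->'j', delta=(10-5)*13^3 mod 97 = 24, hash=8+24 mod 97 = 32
Option D: s[2]='f'->'d', delta=(4-6)*13^2 mod 97 = 50, hash=8+50 mod 97 = 58

Answer: B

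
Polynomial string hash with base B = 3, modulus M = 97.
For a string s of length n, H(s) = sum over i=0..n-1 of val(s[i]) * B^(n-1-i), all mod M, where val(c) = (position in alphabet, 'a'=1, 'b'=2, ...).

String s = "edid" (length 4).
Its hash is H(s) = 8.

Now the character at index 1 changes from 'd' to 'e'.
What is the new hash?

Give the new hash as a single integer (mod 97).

val('d') = 4, val('e') = 5
Position k = 1, exponent = n-1-k = 2
B^2 mod M = 3^2 mod 97 = 9
Delta = (5 - 4) * 9 mod 97 = 9
New hash = (8 + 9) mod 97 = 17

Answer: 17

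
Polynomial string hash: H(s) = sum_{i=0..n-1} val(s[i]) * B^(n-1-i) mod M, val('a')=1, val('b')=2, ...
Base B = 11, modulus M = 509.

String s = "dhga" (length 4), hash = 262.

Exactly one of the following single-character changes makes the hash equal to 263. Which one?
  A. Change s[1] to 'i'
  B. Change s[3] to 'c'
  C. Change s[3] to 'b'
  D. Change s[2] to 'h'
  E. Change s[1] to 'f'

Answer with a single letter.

Answer: C

Derivation:
Option A: s[1]='h'->'i', delta=(9-8)*11^2 mod 509 = 121, hash=262+121 mod 509 = 383
Option B: s[3]='a'->'c', delta=(3-1)*11^0 mod 509 = 2, hash=262+2 mod 509 = 264
Option C: s[3]='a'->'b', delta=(2-1)*11^0 mod 509 = 1, hash=262+1 mod 509 = 263 <-- target
Option D: s[2]='g'->'h', delta=(8-7)*11^1 mod 509 = 11, hash=262+11 mod 509 = 273
Option E: s[1]='h'->'f', delta=(6-8)*11^2 mod 509 = 267, hash=262+267 mod 509 = 20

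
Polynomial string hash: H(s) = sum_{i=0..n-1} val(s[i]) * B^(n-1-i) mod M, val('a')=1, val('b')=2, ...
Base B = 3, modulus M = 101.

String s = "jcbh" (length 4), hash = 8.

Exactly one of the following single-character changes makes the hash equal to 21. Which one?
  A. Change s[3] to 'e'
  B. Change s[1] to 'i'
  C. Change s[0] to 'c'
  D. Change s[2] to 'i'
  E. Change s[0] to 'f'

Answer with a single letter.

Answer: C

Derivation:
Option A: s[3]='h'->'e', delta=(5-8)*3^0 mod 101 = 98, hash=8+98 mod 101 = 5
Option B: s[1]='c'->'i', delta=(9-3)*3^2 mod 101 = 54, hash=8+54 mod 101 = 62
Option C: s[0]='j'->'c', delta=(3-10)*3^3 mod 101 = 13, hash=8+13 mod 101 = 21 <-- target
Option D: s[2]='b'->'i', delta=(9-2)*3^1 mod 101 = 21, hash=8+21 mod 101 = 29
Option E: s[0]='j'->'f', delta=(6-10)*3^3 mod 101 = 94, hash=8+94 mod 101 = 1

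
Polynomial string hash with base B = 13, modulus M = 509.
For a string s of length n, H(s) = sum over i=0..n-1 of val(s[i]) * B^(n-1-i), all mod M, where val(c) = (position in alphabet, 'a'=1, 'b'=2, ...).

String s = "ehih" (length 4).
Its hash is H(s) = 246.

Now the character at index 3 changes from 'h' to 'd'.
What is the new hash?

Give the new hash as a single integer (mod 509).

Answer: 242

Derivation:
val('h') = 8, val('d') = 4
Position k = 3, exponent = n-1-k = 0
B^0 mod M = 13^0 mod 509 = 1
Delta = (4 - 8) * 1 mod 509 = 505
New hash = (246 + 505) mod 509 = 242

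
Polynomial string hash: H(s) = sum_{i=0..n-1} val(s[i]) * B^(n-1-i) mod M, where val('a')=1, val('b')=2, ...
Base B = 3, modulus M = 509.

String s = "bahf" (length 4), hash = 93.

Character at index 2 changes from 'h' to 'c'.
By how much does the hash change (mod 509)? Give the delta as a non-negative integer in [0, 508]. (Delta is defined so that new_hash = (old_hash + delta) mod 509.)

Delta formula: (val(new) - val(old)) * B^(n-1-k) mod M
  val('c') - val('h') = 3 - 8 = -5
  B^(n-1-k) = 3^1 mod 509 = 3
  Delta = -5 * 3 mod 509 = 494

Answer: 494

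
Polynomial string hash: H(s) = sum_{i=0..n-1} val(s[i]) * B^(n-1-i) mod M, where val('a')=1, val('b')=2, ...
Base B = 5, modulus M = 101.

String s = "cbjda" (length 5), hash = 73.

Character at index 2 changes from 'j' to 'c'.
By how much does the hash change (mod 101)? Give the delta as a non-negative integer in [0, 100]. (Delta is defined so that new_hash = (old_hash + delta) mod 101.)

Answer: 27

Derivation:
Delta formula: (val(new) - val(old)) * B^(n-1-k) mod M
  val('c') - val('j') = 3 - 10 = -7
  B^(n-1-k) = 5^2 mod 101 = 25
  Delta = -7 * 25 mod 101 = 27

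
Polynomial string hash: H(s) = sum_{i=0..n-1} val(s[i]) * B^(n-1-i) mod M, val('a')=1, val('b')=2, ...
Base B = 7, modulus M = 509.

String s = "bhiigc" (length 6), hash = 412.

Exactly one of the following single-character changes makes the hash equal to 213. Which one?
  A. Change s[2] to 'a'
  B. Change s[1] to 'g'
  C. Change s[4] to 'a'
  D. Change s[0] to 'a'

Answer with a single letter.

Option A: s[2]='i'->'a', delta=(1-9)*7^3 mod 509 = 310, hash=412+310 mod 509 = 213 <-- target
Option B: s[1]='h'->'g', delta=(7-8)*7^4 mod 509 = 144, hash=412+144 mod 509 = 47
Option C: s[4]='g'->'a', delta=(1-7)*7^1 mod 509 = 467, hash=412+467 mod 509 = 370
Option D: s[0]='b'->'a', delta=(1-2)*7^5 mod 509 = 499, hash=412+499 mod 509 = 402

Answer: A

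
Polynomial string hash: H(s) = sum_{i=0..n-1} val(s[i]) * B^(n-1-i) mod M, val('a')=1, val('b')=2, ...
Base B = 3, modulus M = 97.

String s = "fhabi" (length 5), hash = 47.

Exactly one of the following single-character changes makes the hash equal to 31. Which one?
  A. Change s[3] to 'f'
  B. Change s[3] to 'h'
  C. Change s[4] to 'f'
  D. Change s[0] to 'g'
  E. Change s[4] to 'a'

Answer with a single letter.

Option A: s[3]='b'->'f', delta=(6-2)*3^1 mod 97 = 12, hash=47+12 mod 97 = 59
Option B: s[3]='b'->'h', delta=(8-2)*3^1 mod 97 = 18, hash=47+18 mod 97 = 65
Option C: s[4]='i'->'f', delta=(6-9)*3^0 mod 97 = 94, hash=47+94 mod 97 = 44
Option D: s[0]='f'->'g', delta=(7-6)*3^4 mod 97 = 81, hash=47+81 mod 97 = 31 <-- target
Option E: s[4]='i'->'a', delta=(1-9)*3^0 mod 97 = 89, hash=47+89 mod 97 = 39

Answer: D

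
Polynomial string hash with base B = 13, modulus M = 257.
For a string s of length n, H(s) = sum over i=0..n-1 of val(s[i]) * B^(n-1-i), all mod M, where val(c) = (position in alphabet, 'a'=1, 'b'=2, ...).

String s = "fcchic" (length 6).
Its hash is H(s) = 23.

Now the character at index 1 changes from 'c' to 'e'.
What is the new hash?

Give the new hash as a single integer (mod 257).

Answer: 91

Derivation:
val('c') = 3, val('e') = 5
Position k = 1, exponent = n-1-k = 4
B^4 mod M = 13^4 mod 257 = 34
Delta = (5 - 3) * 34 mod 257 = 68
New hash = (23 + 68) mod 257 = 91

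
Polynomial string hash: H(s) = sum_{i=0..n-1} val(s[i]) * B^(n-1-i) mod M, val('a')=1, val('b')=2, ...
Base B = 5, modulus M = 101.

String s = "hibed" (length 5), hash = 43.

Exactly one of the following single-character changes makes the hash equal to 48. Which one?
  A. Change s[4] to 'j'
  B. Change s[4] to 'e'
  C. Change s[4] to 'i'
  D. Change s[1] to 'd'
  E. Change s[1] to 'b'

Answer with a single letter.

Answer: C

Derivation:
Option A: s[4]='d'->'j', delta=(10-4)*5^0 mod 101 = 6, hash=43+6 mod 101 = 49
Option B: s[4]='d'->'e', delta=(5-4)*5^0 mod 101 = 1, hash=43+1 mod 101 = 44
Option C: s[4]='d'->'i', delta=(9-4)*5^0 mod 101 = 5, hash=43+5 mod 101 = 48 <-- target
Option D: s[1]='i'->'d', delta=(4-9)*5^3 mod 101 = 82, hash=43+82 mod 101 = 24
Option E: s[1]='i'->'b', delta=(2-9)*5^3 mod 101 = 34, hash=43+34 mod 101 = 77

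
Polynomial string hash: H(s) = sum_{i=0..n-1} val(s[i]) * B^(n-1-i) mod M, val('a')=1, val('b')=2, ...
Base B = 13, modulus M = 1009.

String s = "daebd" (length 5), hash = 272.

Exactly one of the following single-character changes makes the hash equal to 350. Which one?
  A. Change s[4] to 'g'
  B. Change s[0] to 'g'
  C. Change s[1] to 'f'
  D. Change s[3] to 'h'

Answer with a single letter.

Option A: s[4]='d'->'g', delta=(7-4)*13^0 mod 1009 = 3, hash=272+3 mod 1009 = 275
Option B: s[0]='d'->'g', delta=(7-4)*13^4 mod 1009 = 927, hash=272+927 mod 1009 = 190
Option C: s[1]='a'->'f', delta=(6-1)*13^3 mod 1009 = 895, hash=272+895 mod 1009 = 158
Option D: s[3]='b'->'h', delta=(8-2)*13^1 mod 1009 = 78, hash=272+78 mod 1009 = 350 <-- target

Answer: D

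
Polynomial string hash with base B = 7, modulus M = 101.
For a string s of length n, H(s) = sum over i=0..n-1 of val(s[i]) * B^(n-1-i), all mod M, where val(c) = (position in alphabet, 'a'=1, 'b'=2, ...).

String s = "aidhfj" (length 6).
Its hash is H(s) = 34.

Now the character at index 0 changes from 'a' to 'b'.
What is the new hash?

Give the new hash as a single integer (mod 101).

Answer: 75

Derivation:
val('a') = 1, val('b') = 2
Position k = 0, exponent = n-1-k = 5
B^5 mod M = 7^5 mod 101 = 41
Delta = (2 - 1) * 41 mod 101 = 41
New hash = (34 + 41) mod 101 = 75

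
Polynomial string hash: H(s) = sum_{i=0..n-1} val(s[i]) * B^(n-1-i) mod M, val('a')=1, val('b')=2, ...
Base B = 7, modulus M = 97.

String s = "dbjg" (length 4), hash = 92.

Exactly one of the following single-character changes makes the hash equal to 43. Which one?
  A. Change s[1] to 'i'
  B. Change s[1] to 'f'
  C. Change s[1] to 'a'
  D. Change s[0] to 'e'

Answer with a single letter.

Option A: s[1]='b'->'i', delta=(9-2)*7^2 mod 97 = 52, hash=92+52 mod 97 = 47
Option B: s[1]='b'->'f', delta=(6-2)*7^2 mod 97 = 2, hash=92+2 mod 97 = 94
Option C: s[1]='b'->'a', delta=(1-2)*7^2 mod 97 = 48, hash=92+48 mod 97 = 43 <-- target
Option D: s[0]='d'->'e', delta=(5-4)*7^3 mod 97 = 52, hash=92+52 mod 97 = 47

Answer: C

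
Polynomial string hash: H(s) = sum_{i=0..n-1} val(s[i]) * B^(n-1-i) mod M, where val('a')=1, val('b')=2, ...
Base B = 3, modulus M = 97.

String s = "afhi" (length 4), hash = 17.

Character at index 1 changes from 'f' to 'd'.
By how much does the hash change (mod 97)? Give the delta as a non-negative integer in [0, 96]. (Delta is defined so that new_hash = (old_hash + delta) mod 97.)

Answer: 79

Derivation:
Delta formula: (val(new) - val(old)) * B^(n-1-k) mod M
  val('d') - val('f') = 4 - 6 = -2
  B^(n-1-k) = 3^2 mod 97 = 9
  Delta = -2 * 9 mod 97 = 79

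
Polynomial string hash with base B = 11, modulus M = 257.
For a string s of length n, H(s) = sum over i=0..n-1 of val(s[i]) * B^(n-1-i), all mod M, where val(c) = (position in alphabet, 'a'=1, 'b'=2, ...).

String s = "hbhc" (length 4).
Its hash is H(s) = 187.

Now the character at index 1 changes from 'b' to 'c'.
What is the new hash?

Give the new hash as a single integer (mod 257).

Answer: 51

Derivation:
val('b') = 2, val('c') = 3
Position k = 1, exponent = n-1-k = 2
B^2 mod M = 11^2 mod 257 = 121
Delta = (3 - 2) * 121 mod 257 = 121
New hash = (187 + 121) mod 257 = 51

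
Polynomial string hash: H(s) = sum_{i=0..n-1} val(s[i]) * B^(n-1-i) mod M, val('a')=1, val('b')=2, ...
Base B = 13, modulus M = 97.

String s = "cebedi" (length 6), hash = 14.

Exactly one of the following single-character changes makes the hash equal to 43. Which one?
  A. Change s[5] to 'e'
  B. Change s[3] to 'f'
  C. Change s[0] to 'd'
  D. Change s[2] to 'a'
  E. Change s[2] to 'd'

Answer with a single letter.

Option A: s[5]='i'->'e', delta=(5-9)*13^0 mod 97 = 93, hash=14+93 mod 97 = 10
Option B: s[3]='e'->'f', delta=(6-5)*13^2 mod 97 = 72, hash=14+72 mod 97 = 86
Option C: s[0]='c'->'d', delta=(4-3)*13^5 mod 97 = 74, hash=14+74 mod 97 = 88
Option D: s[2]='b'->'a', delta=(1-2)*13^3 mod 97 = 34, hash=14+34 mod 97 = 48
Option E: s[2]='b'->'d', delta=(4-2)*13^3 mod 97 = 29, hash=14+29 mod 97 = 43 <-- target

Answer: E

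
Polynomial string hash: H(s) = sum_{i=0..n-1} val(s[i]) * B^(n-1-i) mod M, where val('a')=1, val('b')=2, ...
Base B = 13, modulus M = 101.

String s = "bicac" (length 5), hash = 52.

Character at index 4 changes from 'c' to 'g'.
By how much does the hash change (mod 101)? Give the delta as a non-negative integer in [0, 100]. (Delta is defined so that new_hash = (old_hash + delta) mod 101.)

Answer: 4

Derivation:
Delta formula: (val(new) - val(old)) * B^(n-1-k) mod M
  val('g') - val('c') = 7 - 3 = 4
  B^(n-1-k) = 13^0 mod 101 = 1
  Delta = 4 * 1 mod 101 = 4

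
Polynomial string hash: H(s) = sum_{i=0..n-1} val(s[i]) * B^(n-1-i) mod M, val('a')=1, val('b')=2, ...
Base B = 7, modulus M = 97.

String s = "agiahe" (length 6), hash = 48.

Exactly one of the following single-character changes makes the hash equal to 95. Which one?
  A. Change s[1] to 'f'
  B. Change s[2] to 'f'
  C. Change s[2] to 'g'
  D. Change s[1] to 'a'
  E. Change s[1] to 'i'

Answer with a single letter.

Answer: D

Derivation:
Option A: s[1]='g'->'f', delta=(6-7)*7^4 mod 97 = 24, hash=48+24 mod 97 = 72
Option B: s[2]='i'->'f', delta=(6-9)*7^3 mod 97 = 38, hash=48+38 mod 97 = 86
Option C: s[2]='i'->'g', delta=(7-9)*7^3 mod 97 = 90, hash=48+90 mod 97 = 41
Option D: s[1]='g'->'a', delta=(1-7)*7^4 mod 97 = 47, hash=48+47 mod 97 = 95 <-- target
Option E: s[1]='g'->'i', delta=(9-7)*7^4 mod 97 = 49, hash=48+49 mod 97 = 0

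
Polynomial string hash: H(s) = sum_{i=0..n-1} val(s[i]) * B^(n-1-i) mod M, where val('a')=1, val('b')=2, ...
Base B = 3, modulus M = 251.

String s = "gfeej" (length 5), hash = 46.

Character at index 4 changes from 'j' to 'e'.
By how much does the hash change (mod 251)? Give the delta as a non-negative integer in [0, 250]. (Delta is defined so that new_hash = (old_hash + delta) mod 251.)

Answer: 246

Derivation:
Delta formula: (val(new) - val(old)) * B^(n-1-k) mod M
  val('e') - val('j') = 5 - 10 = -5
  B^(n-1-k) = 3^0 mod 251 = 1
  Delta = -5 * 1 mod 251 = 246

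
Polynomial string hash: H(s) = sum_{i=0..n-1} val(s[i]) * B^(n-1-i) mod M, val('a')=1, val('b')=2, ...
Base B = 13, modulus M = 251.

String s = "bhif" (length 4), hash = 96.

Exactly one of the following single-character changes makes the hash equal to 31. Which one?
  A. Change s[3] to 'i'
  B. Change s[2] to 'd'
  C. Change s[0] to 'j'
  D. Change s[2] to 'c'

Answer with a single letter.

Answer: B

Derivation:
Option A: s[3]='f'->'i', delta=(9-6)*13^0 mod 251 = 3, hash=96+3 mod 251 = 99
Option B: s[2]='i'->'d', delta=(4-9)*13^1 mod 251 = 186, hash=96+186 mod 251 = 31 <-- target
Option C: s[0]='b'->'j', delta=(10-2)*13^3 mod 251 = 6, hash=96+6 mod 251 = 102
Option D: s[2]='i'->'c', delta=(3-9)*13^1 mod 251 = 173, hash=96+173 mod 251 = 18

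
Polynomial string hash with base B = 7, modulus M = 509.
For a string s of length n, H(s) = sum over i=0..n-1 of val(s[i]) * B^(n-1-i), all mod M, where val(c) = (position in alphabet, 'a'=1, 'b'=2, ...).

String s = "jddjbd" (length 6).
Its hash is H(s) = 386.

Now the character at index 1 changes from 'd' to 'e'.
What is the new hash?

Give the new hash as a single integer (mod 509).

Answer: 242

Derivation:
val('d') = 4, val('e') = 5
Position k = 1, exponent = n-1-k = 4
B^4 mod M = 7^4 mod 509 = 365
Delta = (5 - 4) * 365 mod 509 = 365
New hash = (386 + 365) mod 509 = 242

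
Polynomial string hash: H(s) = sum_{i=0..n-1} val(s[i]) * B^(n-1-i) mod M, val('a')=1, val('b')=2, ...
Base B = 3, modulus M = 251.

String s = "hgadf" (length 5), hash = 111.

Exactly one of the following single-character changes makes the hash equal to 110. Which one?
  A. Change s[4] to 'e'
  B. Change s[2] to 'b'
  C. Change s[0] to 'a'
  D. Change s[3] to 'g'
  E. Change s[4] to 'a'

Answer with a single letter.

Answer: A

Derivation:
Option A: s[4]='f'->'e', delta=(5-6)*3^0 mod 251 = 250, hash=111+250 mod 251 = 110 <-- target
Option B: s[2]='a'->'b', delta=(2-1)*3^2 mod 251 = 9, hash=111+9 mod 251 = 120
Option C: s[0]='h'->'a', delta=(1-8)*3^4 mod 251 = 186, hash=111+186 mod 251 = 46
Option D: s[3]='d'->'g', delta=(7-4)*3^1 mod 251 = 9, hash=111+9 mod 251 = 120
Option E: s[4]='f'->'a', delta=(1-6)*3^0 mod 251 = 246, hash=111+246 mod 251 = 106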